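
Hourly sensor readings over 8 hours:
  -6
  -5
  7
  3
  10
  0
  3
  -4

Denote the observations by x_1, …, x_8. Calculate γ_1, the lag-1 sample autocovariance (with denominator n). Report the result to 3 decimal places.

Mean x̄ = (-6 − 5 + 7 + 3 + 10 + 0 + 3 − 4)/8 = 1.0000
Σ_{t=1}^{7}(x_t−x̄)(x_{t+1}−x̄) = 15.0000
γ_1 = 15.0000 / 8 = 1.875

1.875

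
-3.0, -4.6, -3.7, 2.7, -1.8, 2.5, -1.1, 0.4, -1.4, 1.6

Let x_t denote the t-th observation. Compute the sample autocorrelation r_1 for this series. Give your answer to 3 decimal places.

-0.019

Mean x̄ = (-3.0 − 4.6 − 3.7 + 2.7 − 1.8 + 2.5 − 1.1 + 0.4 − 1.4 + 1.6)/10 = -0.8400
Numerator Σ_{t=1}^{9}(x_t−x̄)(x_{t+1}−x̄) = -1.1056
Denominator Σ(x_t−x̄)² = 59.4640
r_1 = -1.1056 / 59.4640 = -0.019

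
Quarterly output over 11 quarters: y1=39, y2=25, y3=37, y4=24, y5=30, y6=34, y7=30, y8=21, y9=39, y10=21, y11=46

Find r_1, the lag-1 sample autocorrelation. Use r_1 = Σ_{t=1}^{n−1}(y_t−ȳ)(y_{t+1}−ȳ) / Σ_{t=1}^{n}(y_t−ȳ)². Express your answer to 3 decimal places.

Mean ȳ = (39 + 25 + 37 + 24 + 30 + 34 + 30 + 21 + 39 + 21 + 46)/11 = 31.4545
Numerator Σ_{t=1}^{10}(y_t−ȳ)(y_{t+1}−ȳ) = -417.0248
Denominator Σ(y_t−ȳ)² = 682.7273
r_1 = -417.0248 / 682.7273 = -0.611

-0.611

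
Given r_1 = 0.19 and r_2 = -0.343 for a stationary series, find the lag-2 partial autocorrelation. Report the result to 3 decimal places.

-0.393

φ_{22} = (r_2 − r_1²) / (1 − r_1²)
r_1² = (0.19)² = 0.0361
Numerator = -0.343 − 0.0361 = -0.3791; denominator = 1 − 0.0361 = 0.9639
φ_{22} = -0.3791 / 0.9639 = -0.393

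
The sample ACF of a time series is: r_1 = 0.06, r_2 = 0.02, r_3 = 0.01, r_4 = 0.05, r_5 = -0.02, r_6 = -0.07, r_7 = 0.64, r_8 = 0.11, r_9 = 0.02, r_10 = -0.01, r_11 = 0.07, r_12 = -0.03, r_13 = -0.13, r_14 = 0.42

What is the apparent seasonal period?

7

The largest autocorrelation is r_7 = 0.64, with a weaker echo at lag 14 (0.42); the remaining lags stay at or below 0.11.
The dominant spike at lag 7 indicates a seasonal period of 7.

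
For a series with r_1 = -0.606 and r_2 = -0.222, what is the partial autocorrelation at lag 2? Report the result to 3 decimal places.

φ_{22} = (r_2 − r_1²) / (1 − r_1²)
r_1² = (-0.606)² = 0.367236
Numerator = -0.222 − 0.3672 = -0.5892; denominator = 1 − 0.3672 = 0.6328
φ_{22} = -0.5892 / 0.6328 = -0.931

-0.931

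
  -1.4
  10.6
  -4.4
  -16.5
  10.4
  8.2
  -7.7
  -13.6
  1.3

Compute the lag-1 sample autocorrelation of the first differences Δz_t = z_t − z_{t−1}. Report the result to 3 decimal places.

First differences Δz: 12.0, -15.0, -12.1, 26.9, -2.2, -15.9, -5.9, 14.9
Mean of differences = 0.3375
Numerator Σ(Δz_t−Δz̄)(Δz_{t+1}−Δz̄) = -334.2364
Denominator Σ(Δz_t−Δz̄)² = 1752.5788
r_1(Δz) = -334.2364 / 1752.5788 = -0.191

-0.191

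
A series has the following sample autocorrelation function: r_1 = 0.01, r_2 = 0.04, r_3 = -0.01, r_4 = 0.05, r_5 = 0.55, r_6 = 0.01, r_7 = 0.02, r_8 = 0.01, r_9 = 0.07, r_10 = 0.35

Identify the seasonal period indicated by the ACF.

The largest autocorrelation is r_5 = 0.55, with a weaker echo at lag 10 (0.35); the remaining lags stay at or below 0.07.
The dominant spike at lag 5 indicates a seasonal period of 5.

5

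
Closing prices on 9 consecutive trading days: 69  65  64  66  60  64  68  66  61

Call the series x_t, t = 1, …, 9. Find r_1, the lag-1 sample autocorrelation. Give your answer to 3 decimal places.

-0.079

Mean x̄ = (69 + 65 + 64 + 66 + 60 + 64 + 68 + 66 + 61)/9 = 64.7778
Numerator Σ_{t=1}^{8}(x_t−x̄)(x_{t+1}−x̄) = -5.4938
Denominator Σ(x_t−x̄)² = 69.5556
r_1 = -5.4938 / 69.5556 = -0.079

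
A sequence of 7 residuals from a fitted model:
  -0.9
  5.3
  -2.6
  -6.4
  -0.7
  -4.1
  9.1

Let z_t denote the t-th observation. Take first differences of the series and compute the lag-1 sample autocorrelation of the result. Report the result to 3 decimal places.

First differences Δz: 6.2, -7.9, -3.8, 5.7, -3.4, 13.2
Mean of differences = 1.6667
Numerator Σ(Δz_t−Δz̄)(Δz_{t+1}−Δz̄) = -91.9911
Denominator Σ(Δz_t−Δz̄)² = 316.9133
r_1(Δz) = -91.9911 / 316.9133 = -0.290

-0.290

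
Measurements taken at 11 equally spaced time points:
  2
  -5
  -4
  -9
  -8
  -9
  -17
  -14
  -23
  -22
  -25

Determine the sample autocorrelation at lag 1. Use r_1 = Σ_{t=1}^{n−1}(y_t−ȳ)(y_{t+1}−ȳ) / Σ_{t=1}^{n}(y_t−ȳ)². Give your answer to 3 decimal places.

0.602

Mean ȳ = (2 − 5 − 4 − 9 − 8 − 9 − 17 − 14 − 23 − 22 − 25)/11 = -12.1818
Numerator Σ_{t=1}^{10}(y_t−ȳ)(y_{t+1}−ȳ) = 458.4215
Denominator Σ(y_t−ȳ)² = 761.6364
r_1 = 458.4215 / 761.6364 = 0.602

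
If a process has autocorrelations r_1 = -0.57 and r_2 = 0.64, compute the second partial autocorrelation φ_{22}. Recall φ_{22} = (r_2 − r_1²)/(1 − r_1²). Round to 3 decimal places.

φ_{22} = (r_2 − r_1²) / (1 − r_1²)
r_1² = (-0.57)² = 0.3249
Numerator = 0.64 − 0.3249 = 0.3151; denominator = 1 − 0.3249 = 0.6751
φ_{22} = 0.3151 / 0.6751 = 0.467

0.467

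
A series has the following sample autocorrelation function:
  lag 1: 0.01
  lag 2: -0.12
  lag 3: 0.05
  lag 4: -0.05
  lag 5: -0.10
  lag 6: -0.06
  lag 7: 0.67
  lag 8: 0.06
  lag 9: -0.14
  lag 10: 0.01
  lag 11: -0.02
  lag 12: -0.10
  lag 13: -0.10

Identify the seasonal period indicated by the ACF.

The largest autocorrelation is r_7 = 0.67; the remaining lags stay at or below 0.06.
The dominant spike at lag 7 indicates a seasonal period of 7.

7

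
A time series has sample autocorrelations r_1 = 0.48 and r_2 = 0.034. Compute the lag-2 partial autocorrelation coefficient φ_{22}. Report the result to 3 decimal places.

φ_{22} = (r_2 − r_1²) / (1 − r_1²)
r_1² = (0.48)² = 0.2304
Numerator = 0.034 − 0.2304 = -0.1964; denominator = 1 − 0.2304 = 0.7696
φ_{22} = -0.1964 / 0.7696 = -0.255

-0.255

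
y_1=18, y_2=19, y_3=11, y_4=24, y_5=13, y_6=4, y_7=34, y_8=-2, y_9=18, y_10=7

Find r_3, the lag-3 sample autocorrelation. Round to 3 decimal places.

Mean ȳ = (18 + 19 + 11 + 24 + 13 + 4 + 34 − 2 + 18 + 7)/10 = 14.6000
Σ(y_t−ȳ)(y_{t+3}−ȳ) = (31.9600) + (-7.0400) + (38.1600) + (182.3600) + (26.5600) + (-36.0400) + (-147.4400) = 88.5200
Denominator Σ(y_t−ȳ)² = 968.4000
r_3 = 88.5200 / 968.4000 = 0.091

0.091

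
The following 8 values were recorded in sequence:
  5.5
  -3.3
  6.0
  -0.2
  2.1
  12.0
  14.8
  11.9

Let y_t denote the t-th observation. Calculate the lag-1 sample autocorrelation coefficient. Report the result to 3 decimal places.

Mean ȳ = (5.5 − 3.3 + 6.0 − 0.2 + 2.1 + 12.0 + 14.8 + 11.9)/8 = 6.1000
Deviations from mean: -0.6000, -9.4000, -0.1000, -6.3000, -4.0000, 5.9000, 8.7000, 5.8000
Σ(y_t−ȳ)(y_{t+1}−ȳ) = (5.6400) + (0.9400) + (0.6300) + (25.2000) + (-23.6000) + (51.3300) + (50.4600) = 110.6000
Denominator Σ(y_t−ȳ)² = 288.5600
r_1 = 110.6000 / 288.5600 = 0.383

0.383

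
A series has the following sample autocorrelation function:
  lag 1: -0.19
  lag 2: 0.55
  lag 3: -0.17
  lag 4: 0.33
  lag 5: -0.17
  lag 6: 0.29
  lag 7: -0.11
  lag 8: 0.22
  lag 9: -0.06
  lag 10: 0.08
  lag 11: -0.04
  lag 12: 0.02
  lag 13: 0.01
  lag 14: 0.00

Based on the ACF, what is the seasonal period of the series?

The largest autocorrelation is r_2 = 0.55, with weaker echoes at lags 4 (0.33), 6 (0.29) and 8 (0.22); the remaining lags stay at or below 0.08.
The dominant spike at lag 2 indicates a seasonal period of 2.

2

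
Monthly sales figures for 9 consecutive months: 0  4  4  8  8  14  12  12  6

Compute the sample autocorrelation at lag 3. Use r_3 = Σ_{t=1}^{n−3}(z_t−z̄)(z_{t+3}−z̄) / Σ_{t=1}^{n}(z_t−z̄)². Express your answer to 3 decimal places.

-0.204

Mean z̄ = (0 + 4 + 4 + 8 + 8 + 14 + 12 + 12 + 6)/9 = 7.5556
Numerator Σ_{t=1}^{6}(z_t−z̄)(z_{t+3}−z̄) = -33.9259
Denominator Σ(z_t−z̄)² = 166.2222
r_3 = -33.9259 / 166.2222 = -0.204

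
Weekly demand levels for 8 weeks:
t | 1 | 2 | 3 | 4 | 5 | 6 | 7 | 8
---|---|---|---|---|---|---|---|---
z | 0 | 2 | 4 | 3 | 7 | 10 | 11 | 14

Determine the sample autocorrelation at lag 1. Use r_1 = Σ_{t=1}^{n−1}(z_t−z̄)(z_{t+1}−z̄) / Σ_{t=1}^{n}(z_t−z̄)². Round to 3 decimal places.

Mean z̄ = (0 + 2 + 4 + 3 + 7 + 10 + 11 + 14)/8 = 6.3750
Numerator Σ_{t=1}^{7}(z_t−z̄)(z_{t+1}−z̄) = 98.4844
Denominator Σ(z_t−z̄)² = 169.8750
r_1 = 98.4844 / 169.8750 = 0.580

0.580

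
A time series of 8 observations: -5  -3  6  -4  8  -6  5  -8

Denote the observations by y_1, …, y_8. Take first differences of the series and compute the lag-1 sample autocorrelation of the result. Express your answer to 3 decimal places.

-0.803

First differences Δy: 2, 9, -10, 12, -14, 11, -13
Mean of differences = -0.4286
Numerator Σ(Δy_t−Δȳ)(Δy_{t+1}−Δȳ) = -653.7551
Denominator Σ(Δy_t−Δȳ)² = 813.7143
r_1(Δy) = -653.7551 / 813.7143 = -0.803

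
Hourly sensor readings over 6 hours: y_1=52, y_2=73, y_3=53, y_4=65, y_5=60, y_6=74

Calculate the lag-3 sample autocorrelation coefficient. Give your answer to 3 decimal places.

-0.356

Mean ȳ = (52 + 73 + 53 + 65 + 60 + 74)/6 = 62.8333
Deviations from mean: -10.8333, 10.1667, -9.8333, 2.1667, -2.8333, 11.1667
Numerator Σ_{t=1}^{3}(y_t−ȳ)(y_{t+3}−ȳ) = -162.0833
Denominator Σ(y_t−ȳ)² = 454.8333
r_3 = -162.0833 / 454.8333 = -0.356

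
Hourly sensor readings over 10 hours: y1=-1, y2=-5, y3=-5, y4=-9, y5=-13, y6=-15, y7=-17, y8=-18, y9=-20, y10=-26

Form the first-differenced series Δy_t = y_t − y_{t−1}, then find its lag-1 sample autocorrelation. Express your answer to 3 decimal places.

-0.195

First differences Δy: -4, 0, -4, -4, -2, -2, -1, -2, -6
Mean of differences = -2.7778
Numerator Σ(Δy_t−Δȳ)(Δy_{t+1}−Δȳ) = -5.3827
Denominator Σ(Δy_t−Δȳ)² = 27.5556
r_1(Δy) = -5.3827 / 27.5556 = -0.195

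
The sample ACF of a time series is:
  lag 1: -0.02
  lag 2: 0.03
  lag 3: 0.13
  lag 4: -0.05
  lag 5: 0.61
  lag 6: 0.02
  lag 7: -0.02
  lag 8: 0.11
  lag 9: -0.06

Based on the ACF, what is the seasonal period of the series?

5

The largest autocorrelation is r_5 = 0.61; the remaining lags stay at or below 0.13.
The dominant spike at lag 5 indicates a seasonal period of 5.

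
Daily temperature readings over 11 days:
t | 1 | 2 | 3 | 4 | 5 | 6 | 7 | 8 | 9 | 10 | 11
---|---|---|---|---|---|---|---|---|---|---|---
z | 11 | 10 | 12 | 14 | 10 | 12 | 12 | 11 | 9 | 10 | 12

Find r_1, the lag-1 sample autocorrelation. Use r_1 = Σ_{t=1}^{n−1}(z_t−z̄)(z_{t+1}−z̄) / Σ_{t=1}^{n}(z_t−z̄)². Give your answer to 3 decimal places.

-0.011

Mean z̄ = (11 + 10 + 12 + 14 + 10 + 12 + 12 + 11 + 9 + 10 + 12)/11 = 11.1818
Numerator Σ_{t=1}^{10}(z_t−z̄)(z_{t+1}−z̄) = -0.2149
Denominator Σ(z_t−z̄)² = 19.6364
r_1 = -0.2149 / 19.6364 = -0.011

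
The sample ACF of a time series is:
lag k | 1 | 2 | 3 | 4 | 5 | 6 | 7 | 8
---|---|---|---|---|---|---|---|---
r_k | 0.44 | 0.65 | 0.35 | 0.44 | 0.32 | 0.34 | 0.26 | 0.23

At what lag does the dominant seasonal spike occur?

The largest autocorrelation is r_2 = 0.65; the remaining lags stay at or below 0.44.
The dominant spike at lag 2 indicates a seasonal period of 2.

2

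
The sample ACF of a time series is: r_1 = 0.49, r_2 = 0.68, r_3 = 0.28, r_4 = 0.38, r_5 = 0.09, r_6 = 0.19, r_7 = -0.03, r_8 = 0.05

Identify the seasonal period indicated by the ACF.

The largest autocorrelation is r_2 = 0.68; the remaining lags stay at or below 0.49.
The dominant spike at lag 2 indicates a seasonal period of 2.

2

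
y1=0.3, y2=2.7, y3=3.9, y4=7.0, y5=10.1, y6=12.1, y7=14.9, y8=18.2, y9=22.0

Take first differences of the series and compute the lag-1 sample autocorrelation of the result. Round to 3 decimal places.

0.082

First differences Δy: 2.4, 1.2, 3.1, 3.1, 2.0, 2.8, 3.3, 3.8
Mean of differences = 2.7125
Numerator Σ(Δy_t−Δȳ)(Δy_{t+1}−Δȳ) = 0.3886
Denominator Σ(Δy_t−Δȳ)² = 4.7288
r_1(Δy) = 0.3886 / 4.7288 = 0.082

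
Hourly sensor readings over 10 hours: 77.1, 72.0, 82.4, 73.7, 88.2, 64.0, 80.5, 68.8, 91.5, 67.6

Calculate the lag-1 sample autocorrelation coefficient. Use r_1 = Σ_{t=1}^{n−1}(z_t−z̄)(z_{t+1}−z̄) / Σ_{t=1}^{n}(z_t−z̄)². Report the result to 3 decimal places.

-0.755

Mean z̄ = (77.1 + 72.0 + 82.4 + 73.7 + 88.2 + 64.0 + 80.5 + 68.8 + 91.5 + 67.6)/10 = 76.5800
Numerator Σ_{t=1}^{9}(z_t−z̄)(z_{t+1}−z̄) = -555.3144
Denominator Σ(z_t−z̄)² = 735.8360
r_1 = -555.3144 / 735.8360 = -0.755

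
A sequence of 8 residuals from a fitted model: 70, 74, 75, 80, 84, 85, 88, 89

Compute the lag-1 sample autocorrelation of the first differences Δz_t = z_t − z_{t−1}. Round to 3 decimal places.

-0.365

First differences Δz: 4, 1, 5, 4, 1, 3, 1
Mean of differences = 2.7143
Numerator Σ(Δz_t−Δz̄)(Δz_{t+1}−Δz̄) = -6.3673
Denominator Σ(Δz_t−Δz̄)² = 17.4286
r_1(Δz) = -6.3673 / 17.4286 = -0.365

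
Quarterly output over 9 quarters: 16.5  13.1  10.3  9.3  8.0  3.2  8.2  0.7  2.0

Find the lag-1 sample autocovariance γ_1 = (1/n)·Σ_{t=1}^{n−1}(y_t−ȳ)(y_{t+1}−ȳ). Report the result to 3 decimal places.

11.022

Mean ȳ = (16.5 + 13.1 + 10.3 + 9.3 + 8.0 + 3.2 + 8.2 + 0.7 + 2.0)/9 = 7.9222
Σ_{t=1}^{8}(y_t−ȳ)(y_{t+1}−ȳ) = 99.1951
γ_1 = 99.1951 / 9 = 11.022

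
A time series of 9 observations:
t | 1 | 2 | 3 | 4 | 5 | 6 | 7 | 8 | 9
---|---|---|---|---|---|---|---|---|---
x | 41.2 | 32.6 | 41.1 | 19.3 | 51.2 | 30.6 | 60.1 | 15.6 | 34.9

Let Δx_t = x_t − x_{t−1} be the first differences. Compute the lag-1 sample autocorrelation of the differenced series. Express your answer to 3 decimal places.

-0.834

First differences Δx: -8.6, 8.5, -21.8, 31.9, -20.6, 29.5, -44.5, 19.3
Mean of differences = -0.7875
Numerator Σ(Δx_t−Δx̄)(Δx_{t+1}−Δx̄) = -4404.2677
Denominator Σ(Δx_t−Δx̄)² = 5281.4488
r_1(Δx) = -4404.2677 / 5281.4488 = -0.834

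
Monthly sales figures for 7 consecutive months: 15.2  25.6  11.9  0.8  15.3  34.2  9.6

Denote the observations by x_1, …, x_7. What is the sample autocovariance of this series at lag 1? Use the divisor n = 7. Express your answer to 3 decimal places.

-14.854

Mean x̄ = (15.2 + 25.6 + 11.9 + 0.8 + 15.3 + 34.2 + 9.6)/7 = 16.0857
Deviations: -0.8857, 9.5143, -4.1857, -15.2857, -0.7857, 18.1143, -6.4857
Σ_{t=1}^{6}(x_t−x̄)(x_{t+1}−x̄) = -103.9759
γ_1 = -103.9759 / 7 = -14.854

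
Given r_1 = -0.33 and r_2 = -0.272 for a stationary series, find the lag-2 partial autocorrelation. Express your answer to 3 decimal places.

φ_{22} = (r_2 − r_1²) / (1 − r_1²)
r_1² = (-0.33)² = 0.1089
Numerator = -0.272 − 0.1089 = -0.3809; denominator = 1 − 0.1089 = 0.8911
φ_{22} = -0.3809 / 0.8911 = -0.427

-0.427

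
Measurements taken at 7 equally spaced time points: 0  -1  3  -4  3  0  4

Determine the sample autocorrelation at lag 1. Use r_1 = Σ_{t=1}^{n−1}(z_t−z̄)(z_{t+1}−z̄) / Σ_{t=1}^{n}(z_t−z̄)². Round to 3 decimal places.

-0.595

Mean z̄ = (0 − 1 + 3 − 4 + 3 + 0 + 4)/7 = 0.7143
Deviations from mean: -0.7143, -1.7143, 2.2857, -4.7143, 2.2857, -0.7143, 3.2857
Numerator Σ_{t=1}^{6}(z_t−z̄)(z_{t+1}−z̄) = -28.2245
Denominator Σ(z_t−z̄)² = 47.4286
r_1 = -28.2245 / 47.4286 = -0.595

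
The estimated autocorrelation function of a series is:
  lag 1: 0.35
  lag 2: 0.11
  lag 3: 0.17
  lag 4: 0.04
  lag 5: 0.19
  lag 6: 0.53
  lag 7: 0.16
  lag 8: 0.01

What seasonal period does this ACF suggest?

The largest autocorrelation is r_6 = 0.53; the remaining lags stay at or below 0.35. The elevated value at lag 1 (0.35), dropping to 0.11 at lag 2, reflects decaying short-term dependence rather than seasonality.
The dominant spike at lag 6 indicates a seasonal period of 6.

6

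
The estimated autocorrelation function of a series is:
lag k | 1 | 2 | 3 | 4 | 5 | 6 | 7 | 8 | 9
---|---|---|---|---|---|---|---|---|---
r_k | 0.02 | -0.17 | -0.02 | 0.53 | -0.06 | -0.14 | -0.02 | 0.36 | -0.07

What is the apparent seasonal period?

The largest autocorrelation is r_4 = 0.53, with a weaker echo at lag 8 (0.36); the remaining lags stay at or below 0.02.
The dominant spike at lag 4 indicates a seasonal period of 4.

4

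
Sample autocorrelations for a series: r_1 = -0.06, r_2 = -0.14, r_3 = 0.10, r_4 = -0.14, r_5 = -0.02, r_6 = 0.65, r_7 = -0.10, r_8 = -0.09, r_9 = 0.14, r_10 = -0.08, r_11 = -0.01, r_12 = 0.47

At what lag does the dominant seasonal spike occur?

6

The largest autocorrelation is r_6 = 0.65, with a weaker echo at lag 12 (0.47); the remaining lags stay at or below 0.14.
The dominant spike at lag 6 indicates a seasonal period of 6.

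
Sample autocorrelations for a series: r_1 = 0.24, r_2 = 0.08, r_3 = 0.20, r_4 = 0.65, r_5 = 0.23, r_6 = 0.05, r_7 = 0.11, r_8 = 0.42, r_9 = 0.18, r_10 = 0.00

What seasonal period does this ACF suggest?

4

The largest autocorrelation is r_4 = 0.65, with a weaker echo at lag 8 (0.42); the remaining lags stay at or below 0.24. The elevated value at lag 1 (0.24), dropping to 0.08 at lag 2, reflects decaying short-term dependence rather than seasonality.
The dominant spike at lag 4 indicates a seasonal period of 4.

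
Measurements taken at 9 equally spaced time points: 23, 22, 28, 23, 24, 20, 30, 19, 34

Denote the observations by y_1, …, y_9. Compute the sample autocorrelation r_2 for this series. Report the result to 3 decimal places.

0.397

Mean ȳ = (23 + 22 + 28 + 23 + 24 + 20 + 30 + 19 + 34)/9 = 24.7778
Numerator Σ_{t=1}^{7}(y_t−ȳ)(y_{t+2}−ȳ) = 76.9012
Denominator Σ(y_t−ȳ)² = 193.5556
r_2 = 76.9012 / 193.5556 = 0.397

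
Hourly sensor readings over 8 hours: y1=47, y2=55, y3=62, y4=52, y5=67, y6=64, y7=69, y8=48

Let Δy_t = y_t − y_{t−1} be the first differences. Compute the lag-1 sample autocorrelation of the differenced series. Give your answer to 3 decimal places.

-0.363

First differences Δy: 8, 7, -10, 15, -3, 5, -21
Mean of differences = 0.1429
Numerator Σ(Δy_t−Δȳ)(Δy_{t+1}−Δȳ) = -331.0204
Denominator Σ(Δy_t−Δȳ)² = 912.8571
r_1(Δy) = -331.0204 / 912.8571 = -0.363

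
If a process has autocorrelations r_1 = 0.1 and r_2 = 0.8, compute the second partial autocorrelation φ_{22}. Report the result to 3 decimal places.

φ_{22} = (r_2 − r_1²) / (1 − r_1²)
r_1² = (0.1)² = 0.01
Numerator = 0.8 − 0.0100 = 0.7900; denominator = 1 − 0.0100 = 0.9900
φ_{22} = 0.7900 / 0.9900 = 0.798

0.798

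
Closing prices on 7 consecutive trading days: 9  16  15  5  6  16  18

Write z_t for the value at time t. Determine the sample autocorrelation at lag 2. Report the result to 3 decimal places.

-0.688

Mean z̄ = (9 + 16 + 15 + 5 + 6 + 16 + 18)/7 = 12.1429
Numerator Σ_{t=1}^{5}(z_t−z̄)(z_{t+2}−z̄) = -117.6122
Denominator Σ(z_t−z̄)² = 170.8571
r_2 = -117.6122 / 170.8571 = -0.688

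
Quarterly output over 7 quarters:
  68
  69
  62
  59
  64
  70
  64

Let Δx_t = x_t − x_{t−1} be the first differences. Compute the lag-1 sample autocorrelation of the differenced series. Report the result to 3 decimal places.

-0.044

First differences Δx: 1, -7, -3, 5, 6, -6
Mean of differences = -0.6667
Numerator Σ(Δx_t−Δx̄)(Δx_{t+1}−Δx̄) = -6.7778
Denominator Σ(Δx_t−Δx̄)² = 153.3333
r_1(Δx) = -6.7778 / 153.3333 = -0.044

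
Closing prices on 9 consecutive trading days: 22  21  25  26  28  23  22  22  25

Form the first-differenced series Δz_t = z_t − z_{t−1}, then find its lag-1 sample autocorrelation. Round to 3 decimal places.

-0.063

First differences Δz: -1, 4, 1, 2, -5, -1, 0, 3
Mean of differences = 0.3750
Numerator Σ(Δz_t−Δz̄)(Δz_{t+1}−Δz̄) = -3.5156
Denominator Σ(Δz_t−Δz̄)² = 55.8750
r_1(Δz) = -3.5156 / 55.8750 = -0.063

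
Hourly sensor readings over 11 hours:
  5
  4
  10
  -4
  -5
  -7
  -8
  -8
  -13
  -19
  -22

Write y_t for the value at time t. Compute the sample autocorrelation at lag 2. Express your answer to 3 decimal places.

Mean ȳ = (5 + 4 + 10 − 4 − 5 − 7 − 8 − 8 − 13 − 19 − 22)/11 = -6.0909
Numerator Σ_{t=1}^{9}(y_t−ȳ)(y_{t+2}−ȳ) = 362.6198
Denominator Σ(y_t−ȳ)² = 964.9091
r_2 = 362.6198 / 964.9091 = 0.376

0.376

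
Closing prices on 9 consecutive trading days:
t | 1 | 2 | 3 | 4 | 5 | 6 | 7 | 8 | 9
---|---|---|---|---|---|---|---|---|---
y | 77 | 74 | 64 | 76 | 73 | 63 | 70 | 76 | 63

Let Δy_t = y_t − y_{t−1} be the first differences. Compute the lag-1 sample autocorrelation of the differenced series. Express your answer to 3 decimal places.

-0.341

First differences Δy: -3, -10, 12, -3, -10, 7, 6, -13
Mean of differences = -1.7500
Numerator Σ(Δy_t−Δȳ)(Δy_{t+1}−Δȳ) = -201.5625
Denominator Σ(Δy_t−Δȳ)² = 591.5000
r_1(Δy) = -201.5625 / 591.5000 = -0.341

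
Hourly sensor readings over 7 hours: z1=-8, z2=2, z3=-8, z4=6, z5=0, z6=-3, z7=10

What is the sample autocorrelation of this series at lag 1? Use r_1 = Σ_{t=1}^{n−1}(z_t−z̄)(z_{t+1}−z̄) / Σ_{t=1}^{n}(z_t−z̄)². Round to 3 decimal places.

-0.399

Mean z̄ = (-8 + 2 − 8 + 6 + 0 − 3 + 10)/7 = -0.1429
Deviations from mean: -7.8571, 2.1429, -7.8571, 6.1429, 0.1429, -2.8571, 10.1429
Σ(z_t−z̄)(z_{t+1}−z̄) = (-16.8367) + (-16.8367) + (-48.2653) + (0.8776) + (-0.4082) + (-28.9796) = -110.4490
Denominator Σ(z_t−z̄)² = 276.8571
r_1 = -110.4490 / 276.8571 = -0.399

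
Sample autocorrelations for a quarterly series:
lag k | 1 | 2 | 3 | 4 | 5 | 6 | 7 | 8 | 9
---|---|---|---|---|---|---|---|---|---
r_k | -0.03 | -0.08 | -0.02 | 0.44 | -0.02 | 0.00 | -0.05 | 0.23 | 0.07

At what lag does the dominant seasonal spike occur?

The largest autocorrelation is r_4 = 0.44, with a weaker echo at lag 8 (0.23); the remaining lags stay at or below 0.07.
The dominant spike at lag 4 indicates a seasonal period of 4.

4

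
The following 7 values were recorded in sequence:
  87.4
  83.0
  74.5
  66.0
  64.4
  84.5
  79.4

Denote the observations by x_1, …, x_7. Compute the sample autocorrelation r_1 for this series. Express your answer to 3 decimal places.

Mean x̄ = (87.4 + 83.0 + 74.5 + 66.0 + 64.4 + 84.5 + 79.4)/7 = 77.0286
Deviations from mean: 10.3714, 5.9714, -2.5286, -11.0286, -12.6286, 7.4714, 2.3714
Σ(x_t−x̄)(x_{t+1}−x̄) = (61.9322) + (-15.0992) + (27.8865) + (139.2751) + (-94.3535) + (17.7180) = 137.3592
Denominator Σ(x_t−x̄)² = 492.1743
r_1 = 137.3592 / 492.1743 = 0.279

0.279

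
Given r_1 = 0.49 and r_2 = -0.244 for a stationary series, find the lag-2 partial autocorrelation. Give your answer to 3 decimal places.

φ_{22} = (r_2 − r_1²) / (1 − r_1²)
r_1² = (0.49)² = 0.2401
Numerator = -0.244 − 0.2401 = -0.4841; denominator = 1 − 0.2401 = 0.7599
φ_{22} = -0.4841 / 0.7599 = -0.637

-0.637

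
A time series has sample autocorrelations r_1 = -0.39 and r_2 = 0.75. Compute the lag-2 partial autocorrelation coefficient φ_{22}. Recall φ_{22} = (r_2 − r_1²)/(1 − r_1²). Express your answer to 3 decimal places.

φ_{22} = (r_2 − r_1²) / (1 − r_1²)
r_1² = (-0.39)² = 0.1521
Numerator = 0.75 − 0.1521 = 0.5979; denominator = 1 − 0.1521 = 0.8479
φ_{22} = 0.5979 / 0.8479 = 0.705

0.705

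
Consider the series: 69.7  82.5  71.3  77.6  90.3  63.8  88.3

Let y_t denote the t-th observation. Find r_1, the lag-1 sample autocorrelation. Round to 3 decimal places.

-0.662

Mean ȳ = (69.7 + 82.5 + 71.3 + 77.6 + 90.3 + 63.8 + 88.3)/7 = 77.6429
Deviations from mean: -7.9429, 4.8571, -6.3429, -0.0429, 12.6571, -13.8429, 10.6571
Numerator Σ_{t=1}^{6}(y_t−ȳ)(y_{t+1}−ȳ) = -392.3947
Denominator Σ(y_t−ȳ)² = 592.3171
r_1 = -392.3947 / 592.3171 = -0.662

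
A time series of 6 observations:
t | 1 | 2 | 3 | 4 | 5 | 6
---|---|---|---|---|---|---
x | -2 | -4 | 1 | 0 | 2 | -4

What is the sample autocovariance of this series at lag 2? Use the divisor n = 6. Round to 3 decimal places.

-0.259

Mean x̄ = (-2 − 4 + 1 + 0 + 2 − 4)/6 = -1.1667
Deviations: -0.8333, -2.8333, 2.1667, 1.1667, 3.1667, -2.8333
Σ_{t=1}^{4}(x_t−x̄)(x_{t+2}−x̄) = -1.5556
γ_2 = -1.5556 / 6 = -0.259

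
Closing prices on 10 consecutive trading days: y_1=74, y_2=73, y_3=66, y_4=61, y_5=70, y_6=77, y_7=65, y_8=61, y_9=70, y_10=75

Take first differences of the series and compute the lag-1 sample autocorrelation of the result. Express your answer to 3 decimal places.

First differences Δy: -1, -7, -5, 9, 7, -12, -4, 9, 5
Mean of differences = 0.1111
Numerator Σ(Δy_t−Δȳ)(Δy_{t+1}−Δȳ) = 33.3210
Denominator Σ(Δy_t−Δȳ)² = 470.8889
r_1(Δy) = 33.3210 / 470.8889 = 0.071

0.071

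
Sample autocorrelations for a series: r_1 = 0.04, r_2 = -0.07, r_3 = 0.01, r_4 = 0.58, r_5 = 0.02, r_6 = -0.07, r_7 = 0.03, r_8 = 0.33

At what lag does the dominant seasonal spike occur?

4

The largest autocorrelation is r_4 = 0.58, with a weaker echo at lag 8 (0.33); the remaining lags stay at or below 0.04.
The dominant spike at lag 4 indicates a seasonal period of 4.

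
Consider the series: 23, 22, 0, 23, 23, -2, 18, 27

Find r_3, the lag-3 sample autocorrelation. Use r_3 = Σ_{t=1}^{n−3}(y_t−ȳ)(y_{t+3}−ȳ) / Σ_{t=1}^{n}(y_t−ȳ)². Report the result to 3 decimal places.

Mean ȳ = (23 + 22 + 0 + 23 + 23 − 2 + 18 + 27)/8 = 16.7500
Σ(y_t−ȳ)(y_{t+3}−ȳ) = (39.0625) + (32.8125) + (314.0625) + (7.8125) + (64.0625) = 457.8125
Denominator Σ(y_t−ȳ)² = 883.5000
r_3 = 457.8125 / 883.5000 = 0.518

0.518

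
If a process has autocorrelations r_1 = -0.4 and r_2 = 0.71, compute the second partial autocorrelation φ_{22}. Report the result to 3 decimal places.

0.655

φ_{22} = (r_2 − r_1²) / (1 − r_1²)
r_1² = (-0.4)² = 0.16
Numerator = 0.71 − 0.1600 = 0.5500; denominator = 1 − 0.1600 = 0.8400
φ_{22} = 0.5500 / 0.8400 = 0.655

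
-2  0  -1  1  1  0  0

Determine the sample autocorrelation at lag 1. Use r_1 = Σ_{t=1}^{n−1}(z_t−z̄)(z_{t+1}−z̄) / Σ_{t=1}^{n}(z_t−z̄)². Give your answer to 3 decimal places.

Mean z̄ = (-2 + 0 − 1 + 1 + 1 + 0 + 0)/7 = -0.1429
Deviations from mean: -1.8571, 0.1429, -0.8571, 1.1429, 1.1429, 0.1429, 0.1429
Numerator Σ_{t=1}^{6}(z_t−z̄)(z_{t+1}−z̄) = 0.1224
Denominator Σ(z_t−z̄)² = 6.8571
r_1 = 0.1224 / 6.8571 = 0.018

0.018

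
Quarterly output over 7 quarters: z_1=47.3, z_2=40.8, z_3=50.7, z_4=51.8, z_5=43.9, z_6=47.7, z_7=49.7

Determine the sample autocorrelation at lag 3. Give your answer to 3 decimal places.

0.369

Mean z̄ = (47.3 + 40.8 + 50.7 + 51.8 + 43.9 + 47.7 + 49.7)/7 = 47.4143
Deviations from mean: -0.1143, -6.6143, 3.2857, 4.3857, -3.5143, 0.2857, 2.2857
Numerator Σ_{t=1}^{4}(z_t−z̄)(z_{t+3}−z̄) = 33.7065
Denominator Σ(z_t−z̄)² = 91.4486
r_3 = 33.7065 / 91.4486 = 0.369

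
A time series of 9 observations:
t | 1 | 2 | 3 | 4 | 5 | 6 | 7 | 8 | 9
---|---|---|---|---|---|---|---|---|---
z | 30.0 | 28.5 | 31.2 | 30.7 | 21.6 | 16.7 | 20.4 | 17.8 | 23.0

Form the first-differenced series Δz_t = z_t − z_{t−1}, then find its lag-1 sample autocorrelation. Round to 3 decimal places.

First differences Δz: -1.5, 2.7, -0.5, -9.1, -4.9, 3.7, -2.6, 5.2
Mean of differences = -0.8750
Numerator Σ(Δz_t−Δz̄)(Δz_{t+1}−Δz̄) = -7.6581
Denominator Σ(Δz_t−Δz̄)² = 157.9750
r_1(Δz) = -7.6581 / 157.9750 = -0.048

-0.048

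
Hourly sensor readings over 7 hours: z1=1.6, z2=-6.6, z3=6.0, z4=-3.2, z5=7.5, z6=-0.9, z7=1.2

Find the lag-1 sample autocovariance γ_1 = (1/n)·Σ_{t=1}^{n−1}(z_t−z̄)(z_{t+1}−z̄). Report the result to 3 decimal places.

-14.867

Mean z̄ = (1.6 − 6.6 + 6.0 − 3.2 + 7.5 − 0.9 + 1.2)/7 = 0.8000
Σ_{t=1}^{6}(z_t−z̄)(z_{t+1}−z̄) = -104.0700
γ_1 = -104.0700 / 7 = -14.867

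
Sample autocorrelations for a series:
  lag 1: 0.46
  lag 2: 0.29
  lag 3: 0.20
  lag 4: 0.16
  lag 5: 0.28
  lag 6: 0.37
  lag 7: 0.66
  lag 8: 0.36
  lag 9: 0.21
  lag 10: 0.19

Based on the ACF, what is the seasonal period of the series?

The largest autocorrelation is r_7 = 0.66; the remaining lags stay at or below 0.46. The elevated value at lag 1 (0.46), dropping to 0.29 at lag 2, reflects decaying short-term dependence rather than seasonality.
The dominant spike at lag 7 indicates a seasonal period of 7.

7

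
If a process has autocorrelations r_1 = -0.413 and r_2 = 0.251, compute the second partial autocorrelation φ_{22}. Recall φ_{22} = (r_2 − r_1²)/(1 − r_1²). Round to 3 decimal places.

φ_{22} = (r_2 − r_1²) / (1 − r_1²)
r_1² = (-0.413)² = 0.170569
Numerator = 0.251 − 0.1706 = 0.0804; denominator = 1 − 0.1706 = 0.8294
φ_{22} = 0.0804 / 0.8294 = 0.097

0.097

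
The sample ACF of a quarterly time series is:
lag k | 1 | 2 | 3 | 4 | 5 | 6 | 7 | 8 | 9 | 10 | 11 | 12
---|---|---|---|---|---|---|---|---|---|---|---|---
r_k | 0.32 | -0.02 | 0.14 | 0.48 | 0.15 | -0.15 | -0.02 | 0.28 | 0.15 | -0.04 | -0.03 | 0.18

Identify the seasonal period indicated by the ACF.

4

The largest autocorrelation is r_4 = 0.48; the remaining lags stay at or below 0.32.
The dominant spike at lag 4 indicates a seasonal period of 4.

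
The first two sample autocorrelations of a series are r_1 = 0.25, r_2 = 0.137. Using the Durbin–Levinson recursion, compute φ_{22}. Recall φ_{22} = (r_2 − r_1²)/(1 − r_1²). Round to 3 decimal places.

φ_{22} = (r_2 − r_1²) / (1 − r_1²)
r_1² = (0.25)² = 0.0625
Numerator = 0.137 − 0.0625 = 0.0745; denominator = 1 − 0.0625 = 0.9375
φ_{22} = 0.0745 / 0.9375 = 0.079

0.079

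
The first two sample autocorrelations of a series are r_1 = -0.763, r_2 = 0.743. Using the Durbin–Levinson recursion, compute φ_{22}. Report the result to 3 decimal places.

0.385

φ_{22} = (r_2 − r_1²) / (1 − r_1²)
r_1² = (-0.763)² = 0.582169
Numerator = 0.743 − 0.5822 = 0.1608; denominator = 1 − 0.5822 = 0.4178
φ_{22} = 0.1608 / 0.4178 = 0.385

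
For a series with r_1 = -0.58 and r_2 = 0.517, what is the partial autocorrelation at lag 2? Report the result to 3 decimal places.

0.272

φ_{22} = (r_2 − r_1²) / (1 − r_1²)
r_1² = (-0.58)² = 0.3364
Numerator = 0.517 − 0.3364 = 0.1806; denominator = 1 − 0.3364 = 0.6636
φ_{22} = 0.1806 / 0.6636 = 0.272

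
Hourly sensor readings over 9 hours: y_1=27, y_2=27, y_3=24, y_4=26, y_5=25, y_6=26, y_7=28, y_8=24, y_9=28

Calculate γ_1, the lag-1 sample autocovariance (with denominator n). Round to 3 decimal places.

-0.977

Mean ȳ = (27 + 27 + 24 + 26 + 25 + 26 + 28 + 24 + 28)/9 = 26.1111
Σ_{t=1}^{8}(y_t−ȳ)(y_{t+1}−ȳ) = -8.7901
γ_1 = -8.7901 / 9 = -0.977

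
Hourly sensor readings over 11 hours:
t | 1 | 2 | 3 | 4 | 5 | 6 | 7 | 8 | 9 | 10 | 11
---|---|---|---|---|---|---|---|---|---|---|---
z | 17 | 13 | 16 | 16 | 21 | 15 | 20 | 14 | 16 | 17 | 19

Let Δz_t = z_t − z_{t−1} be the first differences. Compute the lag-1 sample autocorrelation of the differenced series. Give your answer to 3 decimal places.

First differences Δz: -4, 3, 0, 5, -6, 5, -6, 2, 1, 2
Mean of differences = 0.2000
Numerator Σ(Δz_t−Δz̄)(Δz_{t+1}−Δz̄) = -110.8400
Denominator Σ(Δz_t−Δz̄)² = 155.6000
r_1(Δz) = -110.8400 / 155.6000 = -0.712

-0.712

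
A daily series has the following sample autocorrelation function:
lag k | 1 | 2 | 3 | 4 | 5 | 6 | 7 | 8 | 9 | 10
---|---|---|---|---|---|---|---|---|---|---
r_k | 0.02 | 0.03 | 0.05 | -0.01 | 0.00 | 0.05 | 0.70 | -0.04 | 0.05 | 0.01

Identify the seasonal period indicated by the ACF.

7

The largest autocorrelation is r_7 = 0.70; the remaining lags stay at or below 0.05.
The dominant spike at lag 7 indicates a seasonal period of 7.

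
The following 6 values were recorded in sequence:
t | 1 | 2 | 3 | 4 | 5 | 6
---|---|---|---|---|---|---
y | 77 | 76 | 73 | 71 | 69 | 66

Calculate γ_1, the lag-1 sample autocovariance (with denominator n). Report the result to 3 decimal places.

Mean ȳ = (77 + 76 + 73 + 71 + 69 + 66)/6 = 72.0000
Deviations: 5.0000, 4.0000, 1.0000, -1.0000, -3.0000, -6.0000
Σ_{t=1}^{5}(y_t−ȳ)(y_{t+1}−ȳ) = 44.0000
γ_1 = 44.0000 / 6 = 7.333

7.333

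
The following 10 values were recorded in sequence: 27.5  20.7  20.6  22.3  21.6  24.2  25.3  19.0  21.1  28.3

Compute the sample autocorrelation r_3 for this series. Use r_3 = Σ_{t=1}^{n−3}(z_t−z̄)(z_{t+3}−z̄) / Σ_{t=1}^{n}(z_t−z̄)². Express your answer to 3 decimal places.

Mean z̄ = (27.5 + 20.7 + 20.6 + 22.3 + 21.6 + 24.2 + 25.3 + 19.0 + 21.1 + 28.3)/10 = 23.0600
Σ(z_t−z̄)(z_{t+3}−z̄) = (-3.3744) + (3.4456) + (-2.8044) + (-1.7024) + (5.9276) + (-2.2344) + (11.7376) = 10.9952
Denominator Σ(z_t−z̄)² = 88.1440
r_3 = 10.9952 / 88.1440 = 0.125

0.125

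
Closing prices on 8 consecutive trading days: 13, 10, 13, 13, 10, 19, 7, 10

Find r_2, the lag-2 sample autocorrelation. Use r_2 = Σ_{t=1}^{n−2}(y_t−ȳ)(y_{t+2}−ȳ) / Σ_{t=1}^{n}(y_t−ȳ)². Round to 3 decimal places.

0.009

Mean ȳ = (13 + 10 + 13 + 13 + 10 + 19 + 7 + 10)/8 = 11.8750
Deviations from mean: 1.1250, -1.8750, 1.1250, 1.1250, -1.8750, 7.1250, -4.8750, -1.8750
Numerator Σ_{t=1}^{6}(y_t−ȳ)(y_{t+2}−ȳ) = 0.8438
Denominator Σ(y_t−ȳ)² = 88.8750
r_2 = 0.8438 / 88.8750 = 0.009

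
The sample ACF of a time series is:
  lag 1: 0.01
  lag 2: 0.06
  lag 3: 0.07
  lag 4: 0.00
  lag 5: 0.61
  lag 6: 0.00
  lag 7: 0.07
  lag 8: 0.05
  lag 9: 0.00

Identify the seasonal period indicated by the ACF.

5

The largest autocorrelation is r_5 = 0.61; the remaining lags stay at or below 0.07.
The dominant spike at lag 5 indicates a seasonal period of 5.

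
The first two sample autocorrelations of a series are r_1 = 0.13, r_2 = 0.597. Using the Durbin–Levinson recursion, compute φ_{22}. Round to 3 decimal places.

φ_{22} = (r_2 − r_1²) / (1 − r_1²)
r_1² = (0.13)² = 0.0169
Numerator = 0.597 − 0.0169 = 0.5801; denominator = 1 − 0.0169 = 0.9831
φ_{22} = 0.5801 / 0.9831 = 0.590

0.590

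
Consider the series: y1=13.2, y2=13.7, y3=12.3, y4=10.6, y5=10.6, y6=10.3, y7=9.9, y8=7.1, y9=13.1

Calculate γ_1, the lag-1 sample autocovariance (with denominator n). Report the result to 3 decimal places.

0.744

Mean ȳ = (13.2 + 13.7 + 12.3 + 10.6 + 10.6 + 10.3 + 9.9 + 7.1 + 13.1)/9 = 11.2000
Σ_{t=1}^{8}(y_t−ȳ)(y_{t+1}−ȳ) = 6.7000
γ_1 = 6.7000 / 9 = 0.744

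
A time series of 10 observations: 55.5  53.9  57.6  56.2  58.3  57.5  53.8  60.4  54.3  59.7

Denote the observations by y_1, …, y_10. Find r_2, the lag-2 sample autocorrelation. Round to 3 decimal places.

0.351

Mean ȳ = (55.5 + 53.9 + 57.6 + 56.2 + 58.3 + 57.5 + 53.8 + 60.4 + 54.3 + 59.7)/10 = 56.7200
Numerator Σ_{t=1}^{8}(y_t−ȳ)(y_{t+2}−ȳ) = 17.6672
Denominator Σ(y_t−ȳ)² = 50.3960
r_2 = 17.6672 / 50.3960 = 0.351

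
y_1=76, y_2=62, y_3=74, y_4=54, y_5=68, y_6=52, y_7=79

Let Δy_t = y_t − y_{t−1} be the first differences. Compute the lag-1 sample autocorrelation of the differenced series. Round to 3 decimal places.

First differences Δy: -14, 12, -20, 14, -16, 27
Mean of differences = 0.5000
Numerator Σ(Δy_t−Δȳ)(Δy_{t+1}−Δȳ) = -1339.2500
Denominator Σ(Δy_t−Δȳ)² = 1919.5000
r_1(Δy) = -1339.2500 / 1919.5000 = -0.698

-0.698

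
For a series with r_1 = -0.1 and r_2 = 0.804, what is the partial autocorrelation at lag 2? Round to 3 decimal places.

φ_{22} = (r_2 − r_1²) / (1 − r_1²)
r_1² = (-0.1)² = 0.01
Numerator = 0.804 − 0.0100 = 0.7940; denominator = 1 − 0.0100 = 0.9900
φ_{22} = 0.7940 / 0.9900 = 0.802

0.802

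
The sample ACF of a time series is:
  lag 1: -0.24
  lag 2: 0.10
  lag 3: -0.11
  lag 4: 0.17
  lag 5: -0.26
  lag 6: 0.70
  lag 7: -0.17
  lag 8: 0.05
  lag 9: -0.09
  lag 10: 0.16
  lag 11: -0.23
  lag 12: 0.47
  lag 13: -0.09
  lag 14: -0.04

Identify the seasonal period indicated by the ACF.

The largest autocorrelation is r_6 = 0.70, with a weaker echo at lag 12 (0.47); the remaining lags stay at or below 0.17.
The dominant spike at lag 6 indicates a seasonal period of 6.

6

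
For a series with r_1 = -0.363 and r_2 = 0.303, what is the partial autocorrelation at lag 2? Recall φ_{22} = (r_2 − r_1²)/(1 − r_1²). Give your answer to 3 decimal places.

φ_{22} = (r_2 − r_1²) / (1 − r_1²)
r_1² = (-0.363)² = 0.131769
Numerator = 0.303 − 0.1318 = 0.1712; denominator = 1 − 0.1318 = 0.8682
φ_{22} = 0.1712 / 0.8682 = 0.197

0.197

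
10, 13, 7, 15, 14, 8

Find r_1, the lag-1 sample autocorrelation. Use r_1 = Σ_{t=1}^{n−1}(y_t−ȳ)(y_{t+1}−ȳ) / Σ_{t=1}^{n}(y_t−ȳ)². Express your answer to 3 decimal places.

-0.435

Mean ȳ = (10 + 13 + 7 + 15 + 14 + 8)/6 = 11.1667
Deviations from mean: -1.1667, 1.8333, -4.1667, 3.8333, 2.8333, -3.1667
Σ(y_t−ȳ)(y_{t+1}−ȳ) = (-2.1389) + (-7.6389) + (-15.9722) + (10.8611) + (-8.9722) = -23.8611
Denominator Σ(y_t−ȳ)² = 54.8333
r_1 = -23.8611 / 54.8333 = -0.435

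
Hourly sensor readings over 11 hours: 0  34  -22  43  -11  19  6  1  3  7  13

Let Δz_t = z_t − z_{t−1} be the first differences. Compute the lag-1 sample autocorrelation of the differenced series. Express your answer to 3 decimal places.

First differences Δz: 34, -56, 65, -54, 30, -13, -5, 2, 4, 6
Mean of differences = 1.3000
Numerator Σ(Δz_t−Δz̄)(Δz_{t+1}−Δz̄) = -10943.5900
Denominator Σ(Δz_t−Δz̄)² = 12566.1000
r_1(Δz) = -10943.5900 / 12566.1000 = -0.871

-0.871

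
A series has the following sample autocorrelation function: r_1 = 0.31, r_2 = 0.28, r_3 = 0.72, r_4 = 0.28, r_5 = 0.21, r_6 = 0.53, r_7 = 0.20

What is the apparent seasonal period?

3

The largest autocorrelation is r_3 = 0.72, with a weaker echo at lag 6 (0.53); the remaining lags stay at or below 0.31. The elevated value at lag 1 (0.31), dropping to 0.28 at lag 2, reflects decaying short-term dependence rather than seasonality.
The dominant spike at lag 3 indicates a seasonal period of 3.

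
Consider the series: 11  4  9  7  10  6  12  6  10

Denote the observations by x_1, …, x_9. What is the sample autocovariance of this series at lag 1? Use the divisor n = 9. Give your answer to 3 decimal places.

Mean x̄ = (11 + 4 + 9 + 7 + 10 + 6 + 12 + 6 + 10)/9 = 8.3333
Σ_{t=1}^{8}(x_t−x̄)(x_{t+1}−x̄) = -42.4444
γ_1 = -42.4444 / 9 = -4.716

-4.716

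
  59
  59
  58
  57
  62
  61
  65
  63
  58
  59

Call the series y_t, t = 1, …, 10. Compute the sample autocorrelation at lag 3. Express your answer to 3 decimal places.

Mean ȳ = (59 + 59 + 58 + 57 + 62 + 61 + 65 + 63 + 58 + 59)/10 = 60.1000
Numerator Σ_{t=1}^{7}(y_t−ȳ)(y_{t+3}−ȳ) = -17.5300
Denominator Σ(y_t−ȳ)² = 58.9000
r_3 = -17.5300 / 58.9000 = -0.298

-0.298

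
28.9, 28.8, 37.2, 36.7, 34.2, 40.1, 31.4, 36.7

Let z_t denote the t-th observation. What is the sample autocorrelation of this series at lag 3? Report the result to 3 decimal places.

-0.022

Mean z̄ = (28.9 + 28.8 + 37.2 + 36.7 + 34.2 + 40.1 + 31.4 + 36.7)/8 = 34.2500
Deviations from mean: -5.3500, -5.4500, 2.9500, 2.4500, -0.0500, 5.8500, -2.8500, 2.4500
Σ(z_t−z̄)(z_{t+3}−z̄) = (-13.1075) + (0.2725) + (17.2575) + (-6.9825) + (-0.1225) = -2.6825
Denominator Σ(z_t−z̄)² = 121.3800
r_3 = -2.6825 / 121.3800 = -0.022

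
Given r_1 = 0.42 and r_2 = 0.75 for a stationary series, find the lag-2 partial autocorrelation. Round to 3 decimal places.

0.696

φ_{22} = (r_2 − r_1²) / (1 − r_1²)
r_1² = (0.42)² = 0.1764
Numerator = 0.75 − 0.1764 = 0.5736; denominator = 1 − 0.1764 = 0.8236
φ_{22} = 0.5736 / 0.8236 = 0.696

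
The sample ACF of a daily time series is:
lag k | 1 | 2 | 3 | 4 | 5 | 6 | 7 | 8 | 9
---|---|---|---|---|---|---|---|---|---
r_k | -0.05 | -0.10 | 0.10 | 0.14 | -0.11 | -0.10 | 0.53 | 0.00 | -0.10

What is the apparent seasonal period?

7

The largest autocorrelation is r_7 = 0.53; the remaining lags stay at or below 0.14.
The dominant spike at lag 7 indicates a seasonal period of 7.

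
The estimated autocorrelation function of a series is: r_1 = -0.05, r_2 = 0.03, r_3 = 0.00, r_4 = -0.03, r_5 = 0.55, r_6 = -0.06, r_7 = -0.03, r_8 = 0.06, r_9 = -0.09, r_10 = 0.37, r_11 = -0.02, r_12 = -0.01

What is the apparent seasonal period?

The largest autocorrelation is r_5 = 0.55, with a weaker echo at lag 10 (0.37); the remaining lags stay at or below 0.06.
The dominant spike at lag 5 indicates a seasonal period of 5.

5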